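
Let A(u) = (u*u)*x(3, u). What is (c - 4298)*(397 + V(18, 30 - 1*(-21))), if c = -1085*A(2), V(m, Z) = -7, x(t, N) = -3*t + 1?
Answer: 11864580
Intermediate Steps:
x(t, N) = 1 - 3*t
A(u) = -8*u² (A(u) = (u*u)*(1 - 3*3) = u²*(1 - 9) = u²*(-8) = -8*u²)
c = 34720 (c = -(-8680)*2² = -(-8680)*4 = -1085*(-32) = 34720)
(c - 4298)*(397 + V(18, 30 - 1*(-21))) = (34720 - 4298)*(397 - 7) = 30422*390 = 11864580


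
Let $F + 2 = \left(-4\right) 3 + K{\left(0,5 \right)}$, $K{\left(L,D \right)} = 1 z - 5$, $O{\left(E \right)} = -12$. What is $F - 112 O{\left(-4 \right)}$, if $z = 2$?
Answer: $1327$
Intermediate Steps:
$K{\left(L,D \right)} = -3$ ($K{\left(L,D \right)} = 1 \cdot 2 - 5 = 2 - 5 = -3$)
$F = -17$ ($F = -2 - 15 = -17$)
$F - 112 O{\left(-4 \right)} = -17 - -1344 = -17 + 1344 = 1327$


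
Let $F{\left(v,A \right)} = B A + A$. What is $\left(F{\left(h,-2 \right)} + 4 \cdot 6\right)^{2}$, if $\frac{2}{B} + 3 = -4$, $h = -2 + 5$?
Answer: $\frac{24964}{49} \approx 509.47$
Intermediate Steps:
$h = 3$
$B = - \frac{2}{7}$ ($B = \frac{2}{-3 - 4} = \frac{2}{-7} = 2 \left(- \frac{1}{7}\right) = - \frac{2}{7} \approx -0.28571$)
$F{\left(v,A \right)} = \frac{5 A}{7}$ ($F{\left(v,A \right)} = - \frac{2 A}{7} + A = \frac{5 A}{7}$)
$\left(F{\left(h,-2 \right)} + 4 \cdot 6\right)^{2} = \left(\frac{5}{7} \left(-2\right) + 4 \cdot 6\right)^{2} = \left(- \frac{10}{7} + 24\right)^{2} = \left(\frac{158}{7}\right)^{2} = \frac{24964}{49}$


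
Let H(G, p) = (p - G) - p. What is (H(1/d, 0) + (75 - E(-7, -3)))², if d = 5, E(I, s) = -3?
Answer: 151321/25 ≈ 6052.8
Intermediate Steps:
H(G, p) = -G
(H(1/d, 0) + (75 - E(-7, -3)))² = (-1/5 + (75 - 1*(-3)))² = (-1*⅕ + (75 + 3))² = (-⅕ + 78)² = (389/5)² = 151321/25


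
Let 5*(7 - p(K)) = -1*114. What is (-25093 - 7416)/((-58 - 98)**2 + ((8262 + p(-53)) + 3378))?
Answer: -162545/180029 ≈ -0.90288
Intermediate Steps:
p(K) = 149/5 (p(K) = 7 - (-1)*114/5 = 7 - 1/5*(-114) = 7 + 114/5 = 149/5)
(-25093 - 7416)/((-58 - 98)**2 + ((8262 + p(-53)) + 3378)) = (-25093 - 7416)/((-58 - 98)**2 + ((8262 + 149/5) + 3378)) = -32509/((-156)**2 + (41459/5 + 3378)) = -32509/(24336 + 58349/5) = -32509/180029/5 = -32509*5/180029 = -162545/180029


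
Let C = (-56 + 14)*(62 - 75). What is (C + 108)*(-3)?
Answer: -1962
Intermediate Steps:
C = 546 (C = -42*(-13) = 546)
(C + 108)*(-3) = (546 + 108)*(-3) = 654*(-3) = -1962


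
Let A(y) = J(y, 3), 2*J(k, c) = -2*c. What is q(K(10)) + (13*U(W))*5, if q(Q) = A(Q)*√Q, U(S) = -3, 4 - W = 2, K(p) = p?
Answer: -195 - 3*√10 ≈ -204.49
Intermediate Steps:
W = 2 (W = 4 - 1*2 = 4 - 2 = 2)
J(k, c) = -c (J(k, c) = (-2*c)/2 = -c)
A(y) = -3 (A(y) = -1*3 = -3)
q(Q) = -3*√Q
q(K(10)) + (13*U(W))*5 = -3*√10 + (13*(-3))*5 = -3*√10 - 39*5 = -3*√10 - 195 = -195 - 3*√10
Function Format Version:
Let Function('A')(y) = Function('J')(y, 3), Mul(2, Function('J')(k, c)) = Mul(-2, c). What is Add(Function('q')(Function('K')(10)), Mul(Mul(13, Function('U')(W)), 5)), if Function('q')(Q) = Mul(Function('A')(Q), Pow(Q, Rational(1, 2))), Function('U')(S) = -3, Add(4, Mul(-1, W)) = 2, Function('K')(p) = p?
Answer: Add(-195, Mul(-3, Pow(10, Rational(1, 2)))) ≈ -204.49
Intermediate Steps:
W = 2 (W = Add(4, Mul(-1, 2)) = Add(4, -2) = 2)
Function('J')(k, c) = Mul(-1, c) (Function('J')(k, c) = Mul(Rational(1, 2), Mul(-2, c)) = Mul(-1, c))
Function('A')(y) = -3 (Function('A')(y) = Mul(-1, 3) = -3)
Function('q')(Q) = Mul(-3, Pow(Q, Rational(1, 2)))
Add(Function('q')(Function('K')(10)), Mul(Mul(13, Function('U')(W)), 5)) = Add(Mul(-3, Pow(10, Rational(1, 2))), Mul(Mul(13, -3), 5)) = Add(Mul(-3, Pow(10, Rational(1, 2))), Mul(-39, 5)) = Add(Mul(-3, Pow(10, Rational(1, 2))), -195) = Add(-195, Mul(-3, Pow(10, Rational(1, 2))))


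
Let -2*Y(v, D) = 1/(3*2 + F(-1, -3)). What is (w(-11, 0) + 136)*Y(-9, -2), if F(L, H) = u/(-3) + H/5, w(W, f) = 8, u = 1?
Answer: -270/19 ≈ -14.211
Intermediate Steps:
F(L, H) = -1/3 + H/5 (F(L, H) = 1/(-3) + H/5 = 1*(-1/3) + H*(1/5) = -1/3 + H/5)
Y(v, D) = -15/152 (Y(v, D) = -1/(2*(3*2 + (-1/3 + (1/5)*(-3)))) = -1/(2*(6 + (-1/3 - 3/5))) = -1/(2*(6 - 14/15)) = -1/(2*76/15) = -1/2*15/76 = -15/152)
(w(-11, 0) + 136)*Y(-9, -2) = (8 + 136)*(-15/152) = 144*(-15/152) = -270/19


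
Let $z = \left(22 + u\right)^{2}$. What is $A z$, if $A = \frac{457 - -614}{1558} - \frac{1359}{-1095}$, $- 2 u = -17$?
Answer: $\frac{4080779769}{2274680} \approx 1794.0$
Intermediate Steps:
$u = \frac{17}{2}$ ($u = \left(- \frac{1}{2}\right) \left(-17\right) = \frac{17}{2} \approx 8.5$)
$z = \frac{3721}{4}$ ($z = \left(22 + \frac{17}{2}\right)^{2} = \left(\frac{61}{2}\right)^{2} = \frac{3721}{4} \approx 930.25$)
$A = \frac{1096689}{568670}$ ($A = \left(457 + 614\right) \frac{1}{1558} - - \frac{453}{365} = 1071 \cdot \frac{1}{1558} + \frac{453}{365} = \frac{1071}{1558} + \frac{453}{365} = \frac{1096689}{568670} \approx 1.9285$)
$A z = \frac{1096689}{568670} \cdot \frac{3721}{4} = \frac{4080779769}{2274680}$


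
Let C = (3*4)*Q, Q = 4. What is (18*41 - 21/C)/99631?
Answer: 11801/1594096 ≈ 0.0074029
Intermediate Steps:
C = 48 (C = (3*4)*4 = 12*4 = 48)
(18*41 - 21/C)/99631 = (18*41 - 21/48)/99631 = (738 - 21*1/48)*(1/99631) = (738 - 7/16)*(1/99631) = (11801/16)*(1/99631) = 11801/1594096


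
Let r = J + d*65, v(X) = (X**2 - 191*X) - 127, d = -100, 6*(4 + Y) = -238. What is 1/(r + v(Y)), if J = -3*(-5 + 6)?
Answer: 9/32554 ≈ 0.00027646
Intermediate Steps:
Y = -131/3 (Y = -4 + (1/6)*(-238) = -4 - 119/3 = -131/3 ≈ -43.667)
J = -3 (J = -3*1 = -3)
v(X) = -127 + X**2 - 191*X
r = -6503 (r = -3 - 100*65 = -3 - 6500 = -6503)
1/(r + v(Y)) = 1/(-6503 + (-127 + (-131/3)**2 - 191*(-131/3))) = 1/(-6503 + (-127 + 17161/9 + 25021/3)) = 1/(-6503 + 91081/9) = 1/(32554/9) = 9/32554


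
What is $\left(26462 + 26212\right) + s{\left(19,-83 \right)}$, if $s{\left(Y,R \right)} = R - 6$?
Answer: $52585$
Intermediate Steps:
$s{\left(Y,R \right)} = -6 + R$ ($s{\left(Y,R \right)} = R - 6 = -6 + R$)
$\left(26462 + 26212\right) + s{\left(19,-83 \right)} = \left(26462 + 26212\right) - 89 = 52674 - 89 = 52585$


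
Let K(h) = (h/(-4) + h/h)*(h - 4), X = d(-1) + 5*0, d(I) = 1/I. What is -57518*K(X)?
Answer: 718975/2 ≈ 3.5949e+5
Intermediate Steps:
X = -1 (X = 1/(-1) + 5*0 = -1 + 0 = -1)
K(h) = (1 - h/4)*(-4 + h) (K(h) = (h*(-¼) + 1)*(-4 + h) = (-h/4 + 1)*(-4 + h) = (1 - h/4)*(-4 + h))
-57518*K(X) = -57518*(-4 + 2*(-1) - ¼*(-1)²) = -57518*(-4 - 2 - ¼*1) = -57518*(-4 - 2 - ¼) = -57518*(-25/4) = 718975/2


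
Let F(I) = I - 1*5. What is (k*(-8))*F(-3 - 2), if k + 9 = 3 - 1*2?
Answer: -640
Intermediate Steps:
F(I) = -5 + I (F(I) = I - 5 = -5 + I)
k = -8 (k = -9 + (3 - 1*2) = -9 + (3 - 2) = -9 + 1 = -8)
(k*(-8))*F(-3 - 2) = (-8*(-8))*(-5 + (-3 - 2)) = 64*(-5 - 5) = 64*(-10) = -640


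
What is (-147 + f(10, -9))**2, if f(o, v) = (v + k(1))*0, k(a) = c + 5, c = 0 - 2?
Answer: 21609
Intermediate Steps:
c = -2
k(a) = 3 (k(a) = -2 + 5 = 3)
f(o, v) = 0 (f(o, v) = (v + 3)*0 = (3 + v)*0 = 0)
(-147 + f(10, -9))**2 = (-147 + 0)**2 = (-147)**2 = 21609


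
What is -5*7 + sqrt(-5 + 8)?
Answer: -35 + sqrt(3) ≈ -33.268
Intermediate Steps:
-5*7 + sqrt(-5 + 8) = -35 + sqrt(3)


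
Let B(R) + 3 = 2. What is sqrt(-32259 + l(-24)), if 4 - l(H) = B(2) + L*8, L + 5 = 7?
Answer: I*sqrt(32270) ≈ 179.64*I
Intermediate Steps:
L = 2 (L = -5 + 7 = 2)
B(R) = -1 (B(R) = -3 + 2 = -1)
l(H) = -11 (l(H) = 4 - (-1 + 2*8) = 4 - (-1 + 16) = 4 - 1*15 = 4 - 15 = -11)
sqrt(-32259 + l(-24)) = sqrt(-32259 - 11) = sqrt(-32270) = I*sqrt(32270)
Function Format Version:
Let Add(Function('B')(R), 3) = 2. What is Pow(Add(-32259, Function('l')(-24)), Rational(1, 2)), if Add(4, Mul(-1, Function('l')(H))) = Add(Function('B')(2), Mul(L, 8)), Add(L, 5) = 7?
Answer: Mul(I, Pow(32270, Rational(1, 2))) ≈ Mul(179.64, I)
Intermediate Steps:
L = 2 (L = Add(-5, 7) = 2)
Function('B')(R) = -1 (Function('B')(R) = Add(-3, 2) = -1)
Function('l')(H) = -11 (Function('l')(H) = Add(4, Mul(-1, Add(-1, Mul(2, 8)))) = Add(4, Mul(-1, Add(-1, 16))) = Add(4, Mul(-1, 15)) = Add(4, -15) = -11)
Pow(Add(-32259, Function('l')(-24)), Rational(1, 2)) = Pow(Add(-32259, -11), Rational(1, 2)) = Pow(-32270, Rational(1, 2)) = Mul(I, Pow(32270, Rational(1, 2)))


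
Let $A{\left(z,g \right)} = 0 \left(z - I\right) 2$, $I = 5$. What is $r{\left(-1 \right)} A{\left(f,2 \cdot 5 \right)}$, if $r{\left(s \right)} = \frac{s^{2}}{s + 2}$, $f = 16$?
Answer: $0$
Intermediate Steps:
$A{\left(z,g \right)} = 0$ ($A{\left(z,g \right)} = 0 \left(z - 5\right) 2 = 0 \left(-5 + z\right) 2 = 0 \cdot 2 = 0$)
$r{\left(s \right)} = \frac{s^{2}}{2 + s}$
$r{\left(-1 \right)} A{\left(f,2 \cdot 5 \right)} = \frac{\left(-1\right)^{2}}{2 - 1} \cdot 0 = 1 \cdot 1^{-1} \cdot 0 = 1 \cdot 1 \cdot 0 = 1 \cdot 0 = 0$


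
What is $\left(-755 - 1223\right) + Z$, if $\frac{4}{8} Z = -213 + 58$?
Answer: $-2288$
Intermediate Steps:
$Z = -310$ ($Z = 2 \left(-213 + 58\right) = 2 \left(-155\right) = -310$)
$\left(-755 - 1223\right) + Z = \left(-755 - 1223\right) - 310 = -1978 - 310 = -2288$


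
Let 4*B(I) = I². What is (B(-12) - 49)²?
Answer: 169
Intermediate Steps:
B(I) = I²/4
(B(-12) - 49)² = ((¼)*(-12)² - 49)² = ((¼)*144 - 49)² = (36 - 49)² = (-13)² = 169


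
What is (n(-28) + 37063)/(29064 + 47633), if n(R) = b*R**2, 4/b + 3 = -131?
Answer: 2481653/5138699 ≈ 0.48293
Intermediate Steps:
b = -2/67 (b = 4/(-3 - 131) = 4/(-134) = 4*(-1/134) = -2/67 ≈ -0.029851)
n(R) = -2*R**2/67
(n(-28) + 37063)/(29064 + 47633) = (-2/67*(-28)**2 + 37063)/(29064 + 47633) = (-2/67*784 + 37063)/76697 = (-1568/67 + 37063)*(1/76697) = (2481653/67)*(1/76697) = 2481653/5138699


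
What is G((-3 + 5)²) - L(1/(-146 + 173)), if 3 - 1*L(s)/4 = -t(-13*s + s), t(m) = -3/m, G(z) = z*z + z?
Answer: -19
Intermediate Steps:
G(z) = z + z² (G(z) = z² + z = z + z²)
L(s) = 12 + 1/s (L(s) = 12 - (-4)*(-3/(-13*s + s)) = 12 - (-4)*(-3*(-1/(12*s))) = 12 - (-4)*(-(-1)/(4*s)) = 12 - (-4)*1/(4*s) = 12 - (-1)/s = 12 + 1/s)
G((-3 + 5)²) - L(1/(-146 + 173)) = (-3 + 5)²*(1 + (-3 + 5)²) - (12 + 1/(1/(-146 + 173))) = 2²*(1 + 2²) - (12 + 1/(1/27)) = 4*(1 + 4) - (12 + 1/(1/27)) = 4*5 - (12 + 27) = 20 - 1*39 = 20 - 39 = -19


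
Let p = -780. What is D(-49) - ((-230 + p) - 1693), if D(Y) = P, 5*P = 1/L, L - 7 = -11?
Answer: 54059/20 ≈ 2702.9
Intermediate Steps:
L = -4 (L = 7 - 11 = -4)
P = -1/20 (P = (1/5)/(-4) = (1/5)*(-1/4) = -1/20 ≈ -0.050000)
D(Y) = -1/20
D(-49) - ((-230 + p) - 1693) = -1/20 - ((-230 - 780) - 1693) = -1/20 - (-1010 - 1693) = -1/20 - 1*(-2703) = -1/20 + 2703 = 54059/20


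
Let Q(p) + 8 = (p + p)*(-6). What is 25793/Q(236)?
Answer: -25793/2840 ≈ -9.0820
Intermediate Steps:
Q(p) = -8 - 12*p (Q(p) = -8 + (p + p)*(-6) = -8 + (2*p)*(-6) = -8 - 12*p)
25793/Q(236) = 25793/(-8 - 12*236) = 25793/(-8 - 2832) = 25793/(-2840) = 25793*(-1/2840) = -25793/2840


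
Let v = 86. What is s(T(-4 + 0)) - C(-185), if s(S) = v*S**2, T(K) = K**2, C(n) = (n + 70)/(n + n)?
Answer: 1629161/74 ≈ 22016.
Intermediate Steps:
C(n) = (70 + n)/(2*n) (C(n) = (70 + n)/((2*n)) = (70 + n)*(1/(2*n)) = (70 + n)/(2*n))
s(S) = 86*S**2
s(T(-4 + 0)) - C(-185) = 86*((-4 + 0)**2)**2 - (70 - 185)/(2*(-185)) = 86*((-4)**2)**2 - (-1)*(-115)/(2*185) = 86*16**2 - 1*23/74 = 86*256 - 23/74 = 22016 - 23/74 = 1629161/74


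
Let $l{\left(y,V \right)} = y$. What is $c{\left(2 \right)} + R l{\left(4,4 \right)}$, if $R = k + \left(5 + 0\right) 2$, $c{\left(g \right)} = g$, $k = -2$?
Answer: $34$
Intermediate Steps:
$R = 8$ ($R = -2 + \left(5 + 0\right) 2 = -2 + 5 \cdot 2 = -2 + 10 = 8$)
$c{\left(2 \right)} + R l{\left(4,4 \right)} = 2 + 8 \cdot 4 = 2 + 32 = 34$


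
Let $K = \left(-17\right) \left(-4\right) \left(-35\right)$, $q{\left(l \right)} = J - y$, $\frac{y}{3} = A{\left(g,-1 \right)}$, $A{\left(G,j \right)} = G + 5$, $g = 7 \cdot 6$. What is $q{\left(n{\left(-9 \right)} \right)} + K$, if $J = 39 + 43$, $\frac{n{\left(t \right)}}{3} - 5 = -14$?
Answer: $-2439$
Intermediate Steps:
$g = 42$
$n{\left(t \right)} = -27$ ($n{\left(t \right)} = 15 + 3 \left(-14\right) = 15 - 42 = -27$)
$J = 82$
$A{\left(G,j \right)} = 5 + G$
$y = 141$ ($y = 3 \left(5 + 42\right) = 3 \cdot 47 = 141$)
$q{\left(l \right)} = -59$ ($q{\left(l \right)} = 82 - 141 = -59$)
$K = -2380$ ($K = 68 \left(-35\right) = -2380$)
$q{\left(n{\left(-9 \right)} \right)} + K = -59 - 2380 = -2439$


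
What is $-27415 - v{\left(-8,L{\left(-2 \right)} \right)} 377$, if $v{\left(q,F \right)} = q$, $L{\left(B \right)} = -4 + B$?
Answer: $-24399$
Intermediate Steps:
$-27415 - v{\left(-8,L{\left(-2 \right)} \right)} 377 = -27415 - \left(-8\right) 377 = -27415 - -3016 = -27415 + 3016 = -24399$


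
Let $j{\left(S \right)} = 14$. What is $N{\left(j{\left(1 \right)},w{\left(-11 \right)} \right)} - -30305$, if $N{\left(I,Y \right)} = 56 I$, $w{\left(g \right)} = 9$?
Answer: $31089$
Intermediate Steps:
$N{\left(j{\left(1 \right)},w{\left(-11 \right)} \right)} - -30305 = 56 \cdot 14 - -30305 = 784 + 30305 = 31089$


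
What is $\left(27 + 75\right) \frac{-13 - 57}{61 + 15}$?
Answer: $- \frac{1785}{19} \approx -93.947$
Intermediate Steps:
$\left(27 + 75\right) \frac{-13 - 57}{61 + 15} = 102 \left(- \frac{70}{76}\right) = 102 \left(\left(-70\right) \frac{1}{76}\right) = 102 \left(- \frac{35}{38}\right) = - \frac{1785}{19}$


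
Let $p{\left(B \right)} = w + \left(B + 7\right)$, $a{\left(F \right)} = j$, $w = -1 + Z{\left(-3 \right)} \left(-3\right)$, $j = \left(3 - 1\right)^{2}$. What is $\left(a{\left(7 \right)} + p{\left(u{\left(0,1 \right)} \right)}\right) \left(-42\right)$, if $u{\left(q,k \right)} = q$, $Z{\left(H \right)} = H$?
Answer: $-798$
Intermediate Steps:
$j = 4$ ($j = 2^{2} = 4$)
$w = 8$ ($w = -1 - -9 = -1 + 9 = 8$)
$a{\left(F \right)} = 4$
$p{\left(B \right)} = 15 + B$ ($p{\left(B \right)} = 8 + \left(B + 7\right) = 8 + \left(7 + B\right) = 15 + B$)
$\left(a{\left(7 \right)} + p{\left(u{\left(0,1 \right)} \right)}\right) \left(-42\right) = \left(4 + \left(15 + 0\right)\right) \left(-42\right) = \left(4 + 15\right) \left(-42\right) = 19 \left(-42\right) = -798$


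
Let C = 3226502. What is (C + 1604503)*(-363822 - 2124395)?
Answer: -12020588768085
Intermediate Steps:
(C + 1604503)*(-363822 - 2124395) = (3226502 + 1604503)*(-363822 - 2124395) = 4831005*(-2488217) = -12020588768085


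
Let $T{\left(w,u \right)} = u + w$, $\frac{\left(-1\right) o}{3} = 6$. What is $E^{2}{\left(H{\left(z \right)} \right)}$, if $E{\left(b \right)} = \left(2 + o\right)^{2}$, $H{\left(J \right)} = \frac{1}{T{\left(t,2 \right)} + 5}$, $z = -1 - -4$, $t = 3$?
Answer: $65536$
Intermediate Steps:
$o = -18$ ($o = \left(-3\right) 6 = -18$)
$z = 3$ ($z = -1 + 4 = 3$)
$H{\left(J \right)} = \frac{1}{10}$ ($H{\left(J \right)} = \frac{1}{\left(2 + 3\right) + 5} = \frac{1}{5 + 5} = \frac{1}{10}$)
$E{\left(b \right)} = 256$ ($E{\left(b \right)} = \left(2 - 18\right)^{2} = \left(-16\right)^{2} = 256$)
$E^{2}{\left(H{\left(z \right)} \right)} = 256^{2} = 65536$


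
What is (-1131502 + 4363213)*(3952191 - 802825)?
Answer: 10177840745226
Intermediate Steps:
(-1131502 + 4363213)*(3952191 - 802825) = 3231711*3149366 = 10177840745226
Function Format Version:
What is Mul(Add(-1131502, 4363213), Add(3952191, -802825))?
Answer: 10177840745226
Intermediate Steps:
Mul(Add(-1131502, 4363213), Add(3952191, -802825)) = Mul(3231711, 3149366) = 10177840745226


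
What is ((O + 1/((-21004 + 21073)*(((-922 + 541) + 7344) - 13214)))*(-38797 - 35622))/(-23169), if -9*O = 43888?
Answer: -469577149647913/29979689733 ≈ -15663.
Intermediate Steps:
O = -43888/9 (O = -⅑*43888 = -43888/9 ≈ -4876.4)
((O + 1/((-21004 + 21073)*(((-922 + 541) + 7344) - 13214)))*(-38797 - 35622))/(-23169) = ((-43888/9 + 1/((-21004 + 21073)*(((-922 + 541) + 7344) - 13214)))*(-38797 - 35622))/(-23169) = ((-43888/9 + 1/(69*((-381 + 7344) - 13214)))*(-74419))*(-1/23169) = ((-43888/9 + 1/(69*(6963 - 13214)))*(-74419))*(-1/23169) = ((-43888/9 + 1/(69*(-6251)))*(-74419))*(-1/23169) = ((-43888/9 + 1/(-431319))*(-74419))*(-1/23169) = ((-43888/9 - 1/431319)*(-74419))*(-1/23169) = -6309909427/1293957*(-74419)*(-1/23169) = (469577149647913/1293957)*(-1/23169) = -469577149647913/29979689733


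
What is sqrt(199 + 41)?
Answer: 4*sqrt(15) ≈ 15.492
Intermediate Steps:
sqrt(199 + 41) = sqrt(240) = 4*sqrt(15)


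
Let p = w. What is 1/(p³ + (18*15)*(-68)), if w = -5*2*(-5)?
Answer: 1/106640 ≈ 9.3773e-6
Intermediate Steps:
w = 50 (w = -10*(-5) = 50)
p = 50
1/(p³ + (18*15)*(-68)) = 1/(50³ + (18*15)*(-68)) = 1/(125000 + 270*(-68)) = 1/(125000 - 18360) = 1/106640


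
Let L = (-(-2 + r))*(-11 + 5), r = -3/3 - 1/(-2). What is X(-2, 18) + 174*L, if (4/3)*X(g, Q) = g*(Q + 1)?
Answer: -5277/2 ≈ -2638.5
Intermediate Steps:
X(g, Q) = 3*g*(1 + Q)/4 (X(g, Q) = 3*(g*(Q + 1))/4 = 3*(g*(1 + Q))/4 = 3*g*(1 + Q)/4)
r = -½ (r = -3*⅓ - 1*(-½) = -1 + ½ = -½ ≈ -0.50000)
L = -15 (L = (-(-2 - ½))*(-11 + 5) = -1*(-5/2)*(-6) = (5/2)*(-6) = -15)
X(-2, 18) + 174*L = (¾)*(-2)*(1 + 18) + 174*(-15) = (¾)*(-2)*19 - 2610 = -57/2 - 2610 = -5277/2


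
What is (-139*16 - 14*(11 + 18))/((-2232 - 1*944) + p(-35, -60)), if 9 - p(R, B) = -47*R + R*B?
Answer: 1315/3456 ≈ 0.38050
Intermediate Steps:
p(R, B) = 9 + 47*R - B*R (p(R, B) = 9 - (-47*R + R*B) = 9 - (-47*R + B*R) = 9 + (47*R - B*R) = 9 + 47*R - B*R)
(-139*16 - 14*(11 + 18))/((-2232 - 1*944) + p(-35, -60)) = (-139*16 - 14*(11 + 18))/((-2232 - 1*944) + (9 + 47*(-35) - 1*(-60)*(-35))) = (-2224 - 14*29)/((-2232 - 944) + (9 - 1645 - 2100)) = (-2224 - 406)/(-3176 - 3736) = -2630/(-6912) = -2630*(-1/6912) = 1315/3456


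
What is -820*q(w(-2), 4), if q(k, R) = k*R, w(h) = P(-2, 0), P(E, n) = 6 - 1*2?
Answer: -13120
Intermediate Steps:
P(E, n) = 4 (P(E, n) = 6 - 2 = 4)
w(h) = 4
q(k, R) = R*k
-820*q(w(-2), 4) = -3280*4 = -820*16 = -13120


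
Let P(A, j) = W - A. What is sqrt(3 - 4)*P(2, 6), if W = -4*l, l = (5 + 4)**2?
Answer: -326*I ≈ -326.0*I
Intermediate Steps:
l = 81 (l = 9**2 = 81)
W = -324 (W = -4*81 = -324)
P(A, j) = -324 - A
sqrt(3 - 4)*P(2, 6) = sqrt(3 - 4)*(-324 - 1*2) = sqrt(-1)*(-324 - 2) = I*(-326) = -326*I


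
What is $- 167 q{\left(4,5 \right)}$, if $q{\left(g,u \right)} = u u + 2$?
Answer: $-4509$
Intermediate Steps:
$q{\left(g,u \right)} = 2 + u^{2}$ ($q{\left(g,u \right)} = u^{2} + 2 = 2 + u^{2}$)
$- 167 q{\left(4,5 \right)} = - 167 \left(2 + 5^{2}\right) = - 167 \left(2 + 25\right) = \left(-167\right) 27 = -4509$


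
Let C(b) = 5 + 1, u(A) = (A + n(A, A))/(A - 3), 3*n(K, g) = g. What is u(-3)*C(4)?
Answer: 4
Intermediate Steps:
n(K, g) = g/3
u(A) = 4*A/(3*(-3 + A)) (u(A) = (A + A/3)/(A - 3) = (4*A/3)/(-3 + A) = 4*A/(3*(-3 + A)))
C(b) = 6
u(-3)*C(4) = ((4/3)*(-3)/(-3 - 3))*6 = ((4/3)*(-3)/(-6))*6 = ((4/3)*(-3)*(-⅙))*6 = (⅔)*6 = 4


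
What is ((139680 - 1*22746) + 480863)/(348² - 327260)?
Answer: -597797/206156 ≈ -2.8997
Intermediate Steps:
((139680 - 1*22746) + 480863)/(348² - 327260) = ((139680 - 22746) + 480863)/(121104 - 327260) = (116934 + 480863)/(-206156) = 597797*(-1/206156) = -597797/206156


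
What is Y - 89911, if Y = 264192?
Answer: 174281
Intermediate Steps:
Y - 89911 = 264192 - 89911 = 174281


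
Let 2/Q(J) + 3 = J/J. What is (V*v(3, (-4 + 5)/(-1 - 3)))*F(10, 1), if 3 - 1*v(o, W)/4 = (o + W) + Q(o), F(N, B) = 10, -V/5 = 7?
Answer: -1750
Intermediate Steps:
V = -35 (V = -5*7 = -35)
Q(J) = -1 (Q(J) = 2/(-3 + J/J) = 2/(-3 + 1) = 2/(-2) = 2*(-1/2) = -1)
v(o, W) = 16 - 4*W - 4*o (v(o, W) = 12 - 4*((o + W) - 1) = 12 - 4*((W + o) - 1) = 12 - 4*(-1 + W + o) = 12 + (4 - 4*W - 4*o) = 16 - 4*W - 4*o)
(V*v(3, (-4 + 5)/(-1 - 3)))*F(10, 1) = -35*(16 - 4*(-4 + 5)/(-1 - 3) - 4*3)*10 = -35*(16 - 4/(-4) - 12)*10 = -35*(16 - 4*(-1)/4 - 12)*10 = -35*(16 - 4*(-1/4) - 12)*10 = -35*(16 + 1 - 12)*10 = -35*5*10 = -175*10 = -1750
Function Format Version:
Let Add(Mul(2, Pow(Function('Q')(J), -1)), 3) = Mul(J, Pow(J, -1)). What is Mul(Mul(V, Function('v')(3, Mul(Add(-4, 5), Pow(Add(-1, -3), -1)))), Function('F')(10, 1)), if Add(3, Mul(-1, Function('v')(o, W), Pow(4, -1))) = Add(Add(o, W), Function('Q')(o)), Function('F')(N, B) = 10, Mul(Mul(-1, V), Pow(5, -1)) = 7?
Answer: -1750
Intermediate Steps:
V = -35 (V = Mul(-5, 7) = -35)
Function('Q')(J) = -1 (Function('Q')(J) = Mul(2, Pow(Add(-3, Mul(J, Pow(J, -1))), -1)) = Mul(2, Pow(Add(-3, 1), -1)) = Mul(2, Pow(-2, -1)) = Mul(2, Rational(-1, 2)) = -1)
Function('v')(o, W) = Add(16, Mul(-4, W), Mul(-4, o)) (Function('v')(o, W) = Add(12, Mul(-4, Add(Add(o, W), -1))) = Add(12, Mul(-4, Add(Add(W, o), -1))) = Add(12, Mul(-4, Add(-1, W, o))) = Add(12, Add(4, Mul(-4, W), Mul(-4, o))) = Add(16, Mul(-4, W), Mul(-4, o)))
Mul(Mul(V, Function('v')(3, Mul(Add(-4, 5), Pow(Add(-1, -3), -1)))), Function('F')(10, 1)) = Mul(Mul(-35, Add(16, Mul(-4, Mul(Add(-4, 5), Pow(Add(-1, -3), -1))), Mul(-4, 3))), 10) = Mul(Mul(-35, Add(16, Mul(-4, Mul(1, Pow(-4, -1))), -12)), 10) = Mul(Mul(-35, Add(16, Mul(-4, Mul(1, Rational(-1, 4))), -12)), 10) = Mul(Mul(-35, Add(16, Mul(-4, Rational(-1, 4)), -12)), 10) = Mul(Mul(-35, Add(16, 1, -12)), 10) = Mul(Mul(-35, 5), 10) = Mul(-175, 10) = -1750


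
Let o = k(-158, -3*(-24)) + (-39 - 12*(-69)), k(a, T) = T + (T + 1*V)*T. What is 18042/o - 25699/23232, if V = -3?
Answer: 89784091/45139776 ≈ 1.9890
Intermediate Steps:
k(a, T) = T + T*(-3 + T) (k(a, T) = T + (T + 1*(-3))*T = T + (T - 3)*T = T + (-3 + T)*T = T + T*(-3 + T))
o = 5829 (o = (-3*(-24))*(-2 - 3*(-24)) + (-39 - 12*(-69)) = 72*(-2 + 72) + (-39 + 828) = 72*70 + 789 = 5040 + 789 = 5829)
18042/o - 25699/23232 = 18042/5829 - 25699/23232 = 18042*(1/5829) - 25699*1/23232 = 6014/1943 - 25699/23232 = 89784091/45139776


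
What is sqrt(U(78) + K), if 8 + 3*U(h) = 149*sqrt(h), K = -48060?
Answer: sqrt(-432564 + 447*sqrt(78))/3 ≈ 218.23*I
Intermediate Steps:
U(h) = -8/3 + 149*sqrt(h)/3 (U(h) = -8/3 + (149*sqrt(h))/3 = -8/3 + 149*sqrt(h)/3)
sqrt(U(78) + K) = sqrt((-8/3 + 149*sqrt(78)/3) - 48060) = sqrt(-144188/3 + 149*sqrt(78)/3)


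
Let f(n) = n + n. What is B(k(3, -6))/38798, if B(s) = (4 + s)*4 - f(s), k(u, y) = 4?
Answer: 12/19399 ≈ 0.00061859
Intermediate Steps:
f(n) = 2*n
B(s) = 16 + 2*s (B(s) = (4 + s)*4 - 2*s = (16 + 4*s) - 2*s = 16 + 2*s)
B(k(3, -6))/38798 = (16 + 2*4)/38798 = (16 + 8)*(1/38798) = 24*(1/38798) = 12/19399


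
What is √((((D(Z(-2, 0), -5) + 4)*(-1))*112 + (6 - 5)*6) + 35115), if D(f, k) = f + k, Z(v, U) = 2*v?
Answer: √35681 ≈ 188.89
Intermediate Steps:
√((((D(Z(-2, 0), -5) + 4)*(-1))*112 + (6 - 5)*6) + 35115) = √(((((2*(-2) - 5) + 4)*(-1))*112 + (6 - 5)*6) + 35115) = √(((((-4 - 5) + 4)*(-1))*112 + 1*6) + 35115) = √((((-9 + 4)*(-1))*112 + 6) + 35115) = √((-5*(-1)*112 + 6) + 35115) = √((5*112 + 6) + 35115) = √((560 + 6) + 35115) = √(566 + 35115) = √35681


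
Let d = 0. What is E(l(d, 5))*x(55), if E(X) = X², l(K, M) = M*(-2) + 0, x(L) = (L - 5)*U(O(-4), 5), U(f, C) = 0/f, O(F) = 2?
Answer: 0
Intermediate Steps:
U(f, C) = 0
x(L) = 0 (x(L) = (L - 5)*0 = (-5 + L)*0 = 0)
l(K, M) = -2*M (l(K, M) = -2*M + 0 = -2*M)
E(l(d, 5))*x(55) = (-2*5)²*0 = (-10)²*0 = 100*0 = 0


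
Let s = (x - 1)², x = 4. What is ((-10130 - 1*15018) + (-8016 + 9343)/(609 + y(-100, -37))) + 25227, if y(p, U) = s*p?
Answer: 21662/291 ≈ 74.440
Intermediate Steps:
s = 9 (s = (4 - 1)² = 3² = 9)
y(p, U) = 9*p
((-10130 - 1*15018) + (-8016 + 9343)/(609 + y(-100, -37))) + 25227 = ((-10130 - 1*15018) + (-8016 + 9343)/(609 + 9*(-100))) + 25227 = ((-10130 - 15018) + 1327/(609 - 900)) + 25227 = (-25148 + 1327/(-291)) + 25227 = (-25148 + 1327*(-1/291)) + 25227 = (-25148 - 1327/291) + 25227 = -7319395/291 + 25227 = 21662/291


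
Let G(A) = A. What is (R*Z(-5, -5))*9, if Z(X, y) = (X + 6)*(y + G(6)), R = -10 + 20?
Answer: 90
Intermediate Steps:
R = 10
Z(X, y) = (6 + X)*(6 + y) (Z(X, y) = (X + 6)*(y + 6) = (6 + X)*(6 + y))
(R*Z(-5, -5))*9 = (10*(36 + 6*(-5) + 6*(-5) - 5*(-5)))*9 = (10*(36 - 30 - 30 + 25))*9 = (10*1)*9 = 10*9 = 90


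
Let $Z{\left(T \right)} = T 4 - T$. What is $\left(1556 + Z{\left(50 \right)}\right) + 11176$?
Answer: $12882$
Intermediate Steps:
$Z{\left(T \right)} = 3 T$ ($Z{\left(T \right)} = 4 T - T = 3 T$)
$\left(1556 + Z{\left(50 \right)}\right) + 11176 = \left(1556 + 3 \cdot 50\right) + 11176 = \left(1556 + 150\right) + 11176 = 1706 + 11176 = 12882$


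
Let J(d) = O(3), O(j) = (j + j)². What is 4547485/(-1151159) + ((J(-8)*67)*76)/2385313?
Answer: -10636153829197/2745874527767 ≈ -3.8735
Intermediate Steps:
O(j) = 4*j² (O(j) = (2*j)² = 4*j²)
J(d) = 36 (J(d) = 4*3² = 4*9 = 36)
4547485/(-1151159) + ((J(-8)*67)*76)/2385313 = 4547485/(-1151159) + ((36*67)*76)/2385313 = 4547485*(-1/1151159) + (2412*76)*(1/2385313) = -4547485/1151159 + 183312*(1/2385313) = -4547485/1151159 + 183312/2385313 = -10636153829197/2745874527767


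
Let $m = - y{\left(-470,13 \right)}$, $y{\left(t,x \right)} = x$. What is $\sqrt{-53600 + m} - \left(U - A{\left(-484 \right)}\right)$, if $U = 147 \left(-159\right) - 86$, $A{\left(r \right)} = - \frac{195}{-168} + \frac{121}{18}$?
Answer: $\frac{11827309}{504} + 3 i \sqrt{5957} \approx 23467.0 + 231.54 i$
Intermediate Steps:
$A{\left(r \right)} = \frac{3973}{504}$ ($A{\left(r \right)} = \left(-195\right) \left(- \frac{1}{168}\right) + 121 \cdot \frac{1}{18} = \frac{65}{56} + \frac{121}{18} = \frac{3973}{504}$)
$m = -13$ ($m = \left(-1\right) 13 = -13$)
$U = -23459$ ($U = -23373 - 86 = -23459$)
$\sqrt{-53600 + m} - \left(U - A{\left(-484 \right)}\right) = \sqrt{-53600 - 13} - \left(-23459 - \frac{3973}{504}\right) = \sqrt{-53613} - \left(-23459 - \frac{3973}{504}\right) = 3 i \sqrt{5957} - - \frac{11827309}{504} = 3 i \sqrt{5957} + \frac{11827309}{504} = \frac{11827309}{504} + 3 i \sqrt{5957}$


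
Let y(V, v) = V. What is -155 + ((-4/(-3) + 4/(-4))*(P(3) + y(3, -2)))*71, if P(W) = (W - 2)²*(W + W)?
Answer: 58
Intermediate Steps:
P(W) = 2*W*(-2 + W)² (P(W) = (-2 + W)²*(2*W) = 2*W*(-2 + W)²)
-155 + ((-4/(-3) + 4/(-4))*(P(3) + y(3, -2)))*71 = -155 + ((-4/(-3) + 4/(-4))*(2*3*(-2 + 3)² + 3))*71 = -155 + ((-4*(-⅓) + 4*(-¼))*(2*3*1² + 3))*71 = -155 + ((4/3 - 1)*(2*3*1 + 3))*71 = -155 + ((6 + 3)/3)*71 = -155 + ((⅓)*9)*71 = -155 + 3*71 = -155 + 213 = 58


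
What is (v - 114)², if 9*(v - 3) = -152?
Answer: 1324801/81 ≈ 16356.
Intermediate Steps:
v = -125/9 (v = 3 + (⅑)*(-152) = 3 - 152/9 = -125/9 ≈ -13.889)
(v - 114)² = (-125/9 - 114)² = (-1151/9)² = 1324801/81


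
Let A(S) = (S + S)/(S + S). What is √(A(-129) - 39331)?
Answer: 3*I*√4370 ≈ 198.32*I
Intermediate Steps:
A(S) = 1 (A(S) = (2*S)/((2*S)) = (2*S)*(1/(2*S)) = 1)
√(A(-129) - 39331) = √(1 - 39331) = √(-39330) = 3*I*√4370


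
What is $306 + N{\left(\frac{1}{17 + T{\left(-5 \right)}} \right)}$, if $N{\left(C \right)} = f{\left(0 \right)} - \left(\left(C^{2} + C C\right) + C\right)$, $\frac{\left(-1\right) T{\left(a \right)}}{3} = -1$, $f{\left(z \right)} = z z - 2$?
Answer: $\frac{60789}{200} \approx 303.94$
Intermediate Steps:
$f{\left(z \right)} = -2 + z^{2}$ ($f{\left(z \right)} = z^{2} - 2 = -2 + z^{2}$)
$T{\left(a \right)} = 3$ ($T{\left(a \right)} = \left(-3\right) \left(-1\right) = 3$)
$N{\left(C \right)} = -2 - C - 2 C^{2}$ ($N{\left(C \right)} = \left(-2 + 0^{2}\right) - \left(\left(C^{2} + C C\right) + C\right) = \left(-2 + 0\right) - \left(\left(C^{2} + C^{2}\right) + C\right) = -2 - \left(2 C^{2} + C\right) = -2 - \left(C + 2 C^{2}\right) = -2 - C - 2 C^{2}$)
$306 + N{\left(\frac{1}{17 + T{\left(-5 \right)}} \right)} = 306 - \left(2 + \frac{1}{17 + 3} + \frac{2}{\left(17 + 3\right)^{2}}\right) = 306 - \left(\frac{41}{20} + \frac{1}{200}\right) = 306 - \frac{411}{200} = \frac{60789}{200}$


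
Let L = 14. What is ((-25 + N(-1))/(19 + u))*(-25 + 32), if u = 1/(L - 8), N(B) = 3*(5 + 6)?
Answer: 336/115 ≈ 2.9217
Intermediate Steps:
N(B) = 33 (N(B) = 3*11 = 33)
u = 1/6 (u = 1/(14 - 8) = 1/6 ≈ 0.16667)
((-25 + N(-1))/(19 + u))*(-25 + 32) = ((-25 + 33)/(19 + 1/6))*(-25 + 32) = (8/(115/6))*7 = (8*(6/115))*7 = (48/115)*7 = 336/115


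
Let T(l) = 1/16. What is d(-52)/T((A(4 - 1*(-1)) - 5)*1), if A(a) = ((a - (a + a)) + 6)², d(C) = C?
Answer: -832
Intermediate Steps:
A(a) = (6 - a)² (A(a) = ((a - 2*a) + 6)² = (-a + 6)² = (6 - a)²)
T(l) = 1/16
d(-52)/T((A(4 - 1*(-1)) - 5)*1) = -52/1/16 = -52*16 = -832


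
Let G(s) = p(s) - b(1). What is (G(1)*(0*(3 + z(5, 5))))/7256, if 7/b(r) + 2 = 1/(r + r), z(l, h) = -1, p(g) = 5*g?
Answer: 0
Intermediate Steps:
b(r) = 7/(-2 + 1/(2*r)) (b(r) = 7/(-2 + 1/(r + r)) = 7/(-2 + 1/(2*r)))
G(s) = 14/3 + 5*s (G(s) = 5*s - (-14)/(-1 + 4*1) = 5*s - (-14)/(-1 + 4) = 5*s - (-14)/3 = 5*s - 1*(-14/3) = 5*s + 14/3 = 14/3 + 5*s)
(G(1)*(0*(3 + z(5, 5))))/7256 = ((14/3 + 5*1)*(0*(3 - 1)))/7256 = ((14/3 + 5)*(0*2))*(1/7256) = ((29/3)*0)*(1/7256) = 0*(1/7256) = 0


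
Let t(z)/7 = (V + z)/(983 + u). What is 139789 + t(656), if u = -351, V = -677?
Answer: 88346501/632 ≈ 1.3979e+5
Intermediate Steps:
t(z) = -4739/632 + 7*z/632 (t(z) = 7*((-677 + z)/(983 - 351)) = 7*((-677 + z)/632) = 7*((-677 + z)*(1/632)) = 7*(-677/632 + z/632) = -4739/632 + 7*z/632)
139789 + t(656) = 139789 + (-4739/632 + (7/632)*656) = 139789 + (-4739/632 + 574/79) = 139789 - 147/632 = 88346501/632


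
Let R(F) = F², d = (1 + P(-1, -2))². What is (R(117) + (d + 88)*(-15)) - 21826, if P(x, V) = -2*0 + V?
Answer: -9472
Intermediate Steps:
P(x, V) = V (P(x, V) = 0 + V = V)
d = 1 (d = (1 - 2)² = (-1)² = 1)
(R(117) + (d + 88)*(-15)) - 21826 = (117² + (1 + 88)*(-15)) - 21826 = (13689 + 89*(-15)) - 21826 = (13689 - 1335) - 21826 = 12354 - 21826 = -9472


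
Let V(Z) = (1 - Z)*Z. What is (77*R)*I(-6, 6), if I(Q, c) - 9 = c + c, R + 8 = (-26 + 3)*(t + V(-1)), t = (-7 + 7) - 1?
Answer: 98637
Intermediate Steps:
t = -1 (t = 0 - 1 = -1)
V(Z) = Z*(1 - Z)
R = 61 (R = -8 + (-26 + 3)*(-1 - (1 - 1*(-1))) = -8 - 23*(-1 - (1 + 1)) = -8 - 23*(-1 - 1*2) = -8 - 23*(-1 - 2) = -8 - 23*(-3) = -8 + 69 = 61)
I(Q, c) = 9 + 2*c (I(Q, c) = 9 + (c + c) = 9 + 2*c)
(77*R)*I(-6, 6) = (77*61)*(9 + 2*6) = 4697*(9 + 12) = 4697*21 = 98637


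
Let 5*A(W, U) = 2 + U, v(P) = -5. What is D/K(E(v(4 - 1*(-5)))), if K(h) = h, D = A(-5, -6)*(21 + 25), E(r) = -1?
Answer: 184/5 ≈ 36.800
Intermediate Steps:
A(W, U) = ⅖ + U/5 (A(W, U) = (2 + U)/5 = ⅖ + U/5)
D = -184/5 (D = (⅖ + (⅕)*(-6))*(21 + 25) = (⅖ - 6/5)*46 = -⅘*46 = -184/5 ≈ -36.800)
D/K(E(v(4 - 1*(-5)))) = -184/5/(-1) = -184/5*(-1) = 184/5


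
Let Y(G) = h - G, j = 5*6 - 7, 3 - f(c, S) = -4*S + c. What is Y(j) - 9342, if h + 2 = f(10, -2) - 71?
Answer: -9453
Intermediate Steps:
f(c, S) = 3 - c + 4*S (f(c, S) = 3 - (-4*S + c) = 3 - (c - 4*S) = 3 + (-c + 4*S) = 3 - c + 4*S)
j = 23 (j = 30 - 7 = 23)
h = -88 (h = -2 + ((3 - 1*10 + 4*(-2)) - 71) = -2 + ((3 - 10 - 8) - 71) = -2 + (-15 - 71) = -2 - 86 = -88)
Y(G) = -88 - G
Y(j) - 9342 = (-88 - 1*23) - 9342 = (-88 - 23) - 9342 = -111 - 9342 = -9453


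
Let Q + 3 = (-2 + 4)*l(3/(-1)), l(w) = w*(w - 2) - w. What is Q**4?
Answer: 1185921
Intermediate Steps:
l(w) = -w + w*(-2 + w) (l(w) = w*(-2 + w) - w = -w + w*(-2 + w))
Q = 33 (Q = -3 + (-2 + 4)*((3/(-1))*(-3 + 3/(-1))) = -3 + 2*((3*(-1))*(-3 + 3*(-1))) = -3 + 2*(-3*(-3 - 3)) = -3 + 2*(-3*(-6)) = -3 + 2*18 = -3 + 36 = 33)
Q**4 = 33**4 = 1185921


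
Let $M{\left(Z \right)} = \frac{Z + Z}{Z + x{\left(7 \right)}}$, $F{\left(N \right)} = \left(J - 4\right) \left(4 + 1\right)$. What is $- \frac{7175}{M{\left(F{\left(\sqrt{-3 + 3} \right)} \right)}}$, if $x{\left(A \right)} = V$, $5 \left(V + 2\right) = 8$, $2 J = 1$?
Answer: $- \frac{7339}{2} \approx -3669.5$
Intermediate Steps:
$J = \frac{1}{2}$ ($J = \frac{1}{2} \cdot 1 = \frac{1}{2} \approx 0.5$)
$V = - \frac{2}{5}$ ($V = -2 + \frac{1}{5} \cdot 8 = -2 + \frac{8}{5} = - \frac{2}{5} \approx -0.4$)
$x{\left(A \right)} = - \frac{2}{5}$
$F{\left(N \right)} = - \frac{35}{2}$ ($F{\left(N \right)} = \left(\frac{1}{2} - 4\right) \left(4 + 1\right) = \left(- \frac{7}{2}\right) 5 = - \frac{35}{2}$)
$M{\left(Z \right)} = \frac{2 Z}{- \frac{2}{5} + Z}$ ($M{\left(Z \right)} = \frac{Z + Z}{Z - \frac{2}{5}} = \frac{2 Z}{- \frac{2}{5} + Z}$)
$- \frac{7175}{M{\left(F{\left(\sqrt{-3 + 3} \right)} \right)}} = - \frac{7175}{10 \left(- \frac{35}{2}\right) \frac{1}{-2 + 5 \left(- \frac{35}{2}\right)}} = - \frac{7175}{10 \left(- \frac{35}{2}\right) \frac{1}{-2 - \frac{175}{2}}} = - \frac{7175}{10 \left(- \frac{35}{2}\right) \frac{1}{- \frac{179}{2}}} = - \frac{7175}{10 \left(- \frac{35}{2}\right) \left(- \frac{2}{179}\right)} = - \frac{7175}{\frac{350}{179}} = \left(-7175\right) \frac{179}{350} = - \frac{7339}{2}$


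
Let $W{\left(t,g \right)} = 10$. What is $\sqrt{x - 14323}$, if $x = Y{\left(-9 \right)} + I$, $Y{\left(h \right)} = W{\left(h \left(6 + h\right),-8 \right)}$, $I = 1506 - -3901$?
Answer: $i \sqrt{8906} \approx 94.372 i$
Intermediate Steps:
$I = 5407$ ($I = 1506 + 3901 = 5407$)
$Y{\left(h \right)} = 10$
$x = 5417$ ($x = 10 + 5407 = 5417$)
$\sqrt{x - 14323} = \sqrt{5417 - 14323} = \sqrt{-8906} = i \sqrt{8906}$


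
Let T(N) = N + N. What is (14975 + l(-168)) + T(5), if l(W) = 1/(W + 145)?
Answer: 344654/23 ≈ 14985.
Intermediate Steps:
l(W) = 1/(145 + W)
T(N) = 2*N
(14975 + l(-168)) + T(5) = (14975 + 1/(145 - 168)) + 2*5 = (14975 + 1/(-23)) + 10 = (14975 - 1/23) + 10 = 344424/23 + 10 = 344654/23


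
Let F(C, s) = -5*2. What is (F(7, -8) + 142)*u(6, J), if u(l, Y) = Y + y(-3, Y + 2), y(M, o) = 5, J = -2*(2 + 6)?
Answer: -1452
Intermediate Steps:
F(C, s) = -10
J = -16 (J = -2*8 = -16)
u(l, Y) = 5 + Y (u(l, Y) = Y + 5 = 5 + Y)
(F(7, -8) + 142)*u(6, J) = (-10 + 142)*(5 - 16) = 132*(-11) = -1452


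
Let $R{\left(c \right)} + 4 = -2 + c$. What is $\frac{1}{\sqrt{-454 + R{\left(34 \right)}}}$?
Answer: $- \frac{i \sqrt{426}}{426} \approx - 0.04845 i$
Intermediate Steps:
$R{\left(c \right)} = -6 + c$ ($R{\left(c \right)} = -4 + \left(-2 + c\right) = -6 + c$)
$\frac{1}{\sqrt{-454 + R{\left(34 \right)}}} = \frac{1}{\sqrt{-454 + \left(-6 + 34\right)}} = \frac{1}{\sqrt{-454 + 28}} = \frac{1}{\sqrt{-426}} = \frac{1}{i \sqrt{426}} = - \frac{i \sqrt{426}}{426}$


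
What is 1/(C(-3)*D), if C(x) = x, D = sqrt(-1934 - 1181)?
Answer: I*sqrt(3115)/9345 ≈ 0.0059724*I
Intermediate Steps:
D = I*sqrt(3115) (D = sqrt(-3115) = I*sqrt(3115) ≈ 55.812*I)
1/(C(-3)*D) = 1/(-3*I*sqrt(3115)) = I*sqrt(3115)/9345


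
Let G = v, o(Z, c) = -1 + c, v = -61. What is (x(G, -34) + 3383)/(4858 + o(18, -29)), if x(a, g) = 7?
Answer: 1695/2414 ≈ 0.70215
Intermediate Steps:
G = -61
(x(G, -34) + 3383)/(4858 + o(18, -29)) = (7 + 3383)/(4858 + (-1 - 29)) = 3390/(4858 - 30) = 3390/4828 = 3390*(1/4828) = 1695/2414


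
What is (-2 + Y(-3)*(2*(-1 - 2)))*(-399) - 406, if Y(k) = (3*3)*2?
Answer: 43484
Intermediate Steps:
Y(k) = 18 (Y(k) = 9*2 = 18)
(-2 + Y(-3)*(2*(-1 - 2)))*(-399) - 406 = (-2 + 18*(2*(-1 - 2)))*(-399) - 406 = (-2 + 18*(2*(-3)))*(-399) - 406 = (-2 + 18*(-6))*(-399) - 406 = (-2 - 108)*(-399) - 406 = -110*(-399) - 406 = 43890 - 406 = 43484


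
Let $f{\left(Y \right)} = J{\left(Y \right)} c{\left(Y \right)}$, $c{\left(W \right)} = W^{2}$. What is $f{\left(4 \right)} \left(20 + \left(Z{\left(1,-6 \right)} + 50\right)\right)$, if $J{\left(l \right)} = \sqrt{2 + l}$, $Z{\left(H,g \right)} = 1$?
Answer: $1136 \sqrt{6} \approx 2782.6$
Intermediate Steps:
$f{\left(Y \right)} = Y^{2} \sqrt{2 + Y}$ ($f{\left(Y \right)} = \sqrt{2 + Y} Y^{2} = Y^{2} \sqrt{2 + Y}$)
$f{\left(4 \right)} \left(20 + \left(Z{\left(1,-6 \right)} + 50\right)\right) = 4^{2} \sqrt{2 + 4} \left(20 + \left(1 + 50\right)\right) = 16 \sqrt{6} \left(20 + 51\right) = 16 \sqrt{6} \cdot 71 = 1136 \sqrt{6}$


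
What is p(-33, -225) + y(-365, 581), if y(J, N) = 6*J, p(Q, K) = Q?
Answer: -2223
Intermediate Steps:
p(-33, -225) + y(-365, 581) = -33 + 6*(-365) = -33 - 2190 = -2223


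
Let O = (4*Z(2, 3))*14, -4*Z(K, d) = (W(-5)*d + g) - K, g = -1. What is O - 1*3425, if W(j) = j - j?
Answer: -3383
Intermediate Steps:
W(j) = 0
Z(K, d) = ¼ + K/4 (Z(K, d) = -((0*d - 1) - K)/4 = -((0 - 1) - K)/4 = -(-1 - K)/4 = ¼ + K/4)
O = 42 (O = (4*(¼ + (¼)*2))*14 = (4*(¼ + ½))*14 = (4*(¾))*14 = 3*14 = 42)
O - 1*3425 = 42 - 1*3425 = 42 - 3425 = -3383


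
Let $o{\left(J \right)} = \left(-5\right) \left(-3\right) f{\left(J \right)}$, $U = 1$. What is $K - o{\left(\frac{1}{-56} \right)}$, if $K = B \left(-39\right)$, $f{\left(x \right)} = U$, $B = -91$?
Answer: $3534$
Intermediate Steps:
$f{\left(x \right)} = 1$
$K = 3549$ ($K = \left(-91\right) \left(-39\right) = 3549$)
$o{\left(J \right)} = 15$ ($o{\left(J \right)} = \left(-5\right) \left(-3\right) 1 = 15 \cdot 1 = 15$)
$K - o{\left(\frac{1}{-56} \right)} = 3549 - 15 = 3534$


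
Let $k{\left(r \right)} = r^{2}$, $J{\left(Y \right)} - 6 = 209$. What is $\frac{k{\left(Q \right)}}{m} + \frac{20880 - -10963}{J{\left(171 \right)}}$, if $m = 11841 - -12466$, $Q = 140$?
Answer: $\frac{778221801}{5226005} \approx 148.91$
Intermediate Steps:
$J{\left(Y \right)} = 215$ ($J{\left(Y \right)} = 6 + 209 = 215$)
$m = 24307$ ($m = 11841 + 12466 = 24307$)
$\frac{k{\left(Q \right)}}{m} + \frac{20880 - -10963}{J{\left(171 \right)}} = \frac{140^{2}}{24307} + \frac{20880 - -10963}{215} = 19600 \cdot \frac{1}{24307} + \left(20880 + 10963\right) \frac{1}{215} = \frac{19600}{24307} + 31843 \cdot \frac{1}{215} = \frac{19600}{24307} + \frac{31843}{215} = \frac{778221801}{5226005}$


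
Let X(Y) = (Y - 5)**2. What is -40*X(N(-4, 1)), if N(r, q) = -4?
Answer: -3240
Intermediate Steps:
X(Y) = (-5 + Y)**2
-40*X(N(-4, 1)) = -40*(-5 - 4)**2 = -40*(-9)**2 = -40*81 = -3240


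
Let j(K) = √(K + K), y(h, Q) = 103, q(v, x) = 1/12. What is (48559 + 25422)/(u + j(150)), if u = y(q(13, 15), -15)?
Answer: 7620043/10309 - 739810*√3/10309 ≈ 614.87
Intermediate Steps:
q(v, x) = 1/12
u = 103
j(K) = √2*√K (j(K) = √(2*K) = √2*√K)
(48559 + 25422)/(u + j(150)) = (48559 + 25422)/(103 + √2*√150) = 73981/(103 + √2*(5*√6)) = 73981/(103 + 10*√3)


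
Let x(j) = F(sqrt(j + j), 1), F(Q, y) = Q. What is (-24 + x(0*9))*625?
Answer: -15000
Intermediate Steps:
x(j) = sqrt(2)*sqrt(j) (x(j) = sqrt(j + j) = sqrt(2*j) = sqrt(2)*sqrt(j))
(-24 + x(0*9))*625 = (-24 + sqrt(2)*sqrt(0*9))*625 = (-24 + sqrt(2)*sqrt(0))*625 = (-24 + sqrt(2)*0)*625 = (-24 + 0)*625 = -24*625 = -15000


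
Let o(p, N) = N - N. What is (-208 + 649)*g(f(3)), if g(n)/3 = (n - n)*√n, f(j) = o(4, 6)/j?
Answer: 0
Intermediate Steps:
o(p, N) = 0
f(j) = 0 (f(j) = 0/j = 0)
g(n) = 0 (g(n) = 3*((n - n)*√n) = 3*(0*√n) = 3*0 = 0)
(-208 + 649)*g(f(3)) = (-208 + 649)*0 = 441*0 = 0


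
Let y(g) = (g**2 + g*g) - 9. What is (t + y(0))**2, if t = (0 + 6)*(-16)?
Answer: 11025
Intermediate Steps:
y(g) = -9 + 2*g**2 (y(g) = (g**2 + g**2) - 9 = 2*g**2 - 9 = -9 + 2*g**2)
t = -96 (t = 6*(-16) = -96)
(t + y(0))**2 = (-96 + (-9 + 2*0**2))**2 = (-96 + (-9 + 2*0))**2 = (-96 + (-9 + 0))**2 = (-96 - 9)**2 = (-105)**2 = 11025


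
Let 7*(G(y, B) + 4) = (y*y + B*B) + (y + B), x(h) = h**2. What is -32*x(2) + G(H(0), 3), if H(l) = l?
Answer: -912/7 ≈ -130.29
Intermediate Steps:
G(y, B) = -4 + B/7 + y/7 + B**2/7 + y**2/7 (G(y, B) = -4 + ((y*y + B*B) + (y + B))/7 = -4 + ((y**2 + B**2) + (B + y))/7 = -4 + ((B**2 + y**2) + (B + y))/7 = -4 + (B + y + B**2 + y**2)/7 = -4 + (B/7 + y/7 + B**2/7 + y**2/7) = -4 + B/7 + y/7 + B**2/7 + y**2/7)
-32*x(2) + G(H(0), 3) = -32*2**2 + (-4 + (1/7)*3 + (1/7)*0 + (1/7)*3**2 + (1/7)*0**2) = -32*4 + (-4 + 3/7 + 0 + (1/7)*9 + (1/7)*0) = -128 + (-4 + 3/7 + 0 + 9/7 + 0) = -128 - 16/7 = -912/7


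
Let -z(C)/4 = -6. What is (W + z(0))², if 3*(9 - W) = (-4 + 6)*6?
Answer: 841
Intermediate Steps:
W = 5 (W = 9 - (-4 + 6)*6/3 = 9 - 2*6/3 = 9 - ⅓*12 = 9 - 4 = 5)
z(C) = 24 (z(C) = -4*(-6) = 24)
(W + z(0))² = (5 + 24)² = 29² = 841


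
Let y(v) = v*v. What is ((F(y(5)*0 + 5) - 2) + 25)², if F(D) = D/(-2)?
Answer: 1681/4 ≈ 420.25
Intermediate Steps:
y(v) = v²
F(D) = -D/2 (F(D) = D*(-½) = -D/2)
((F(y(5)*0 + 5) - 2) + 25)² = ((-(5²*0 + 5)/2 - 2) + 25)² = ((-(25*0 + 5)/2 - 2) + 25)² = ((-(0 + 5)/2 - 2) + 25)² = ((-½*5 - 2) + 25)² = ((-5/2 - 2) + 25)² = (-9/2 + 25)² = (41/2)² = 1681/4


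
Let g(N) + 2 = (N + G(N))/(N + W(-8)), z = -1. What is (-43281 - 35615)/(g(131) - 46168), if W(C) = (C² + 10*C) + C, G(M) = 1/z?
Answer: 2110468/1235015 ≈ 1.7089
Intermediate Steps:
G(M) = -1 (G(M) = 1/(-1) = -1)
W(C) = C² + 11*C
g(N) = -2 + (-1 + N)/(-24 + N) (g(N) = -2 + (N - 1)/(N - 8*(11 - 8)) = -2 + (-1 + N)/(N - 8*3) = -2 + (-1 + N)/(N - 24) = -2 + (-1 + N)/(-24 + N))
(-43281 - 35615)/(g(131) - 46168) = (-43281 - 35615)/((47 - 1*131)/(-24 + 131) - 46168) = -78896/((47 - 131)/107 - 46168) = -78896/((1/107)*(-84) - 46168) = -78896/(-84/107 - 46168) = -78896/(-4940060/107) = -78896*(-107/4940060) = 2110468/1235015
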